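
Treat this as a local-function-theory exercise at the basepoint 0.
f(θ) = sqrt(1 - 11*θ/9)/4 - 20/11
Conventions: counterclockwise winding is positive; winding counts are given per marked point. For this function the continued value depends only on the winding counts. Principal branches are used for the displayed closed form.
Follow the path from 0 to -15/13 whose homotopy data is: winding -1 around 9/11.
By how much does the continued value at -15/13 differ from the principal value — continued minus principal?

The rational part is single-valued and drops out of the difference; each branch term changes only by its own monodromy.
(1/4)*sqrt(1 - θ/(9/11)): winding -1 is odd, the square root flips sign, contributing -2*(1/4)*sqrt(1 - (-15/13)/(9/11)) = -2*(1/4)*sqrt(94/39) = -(1/78)*sqrt(3666).
Summing the contributions at θ = -15/13 gives -(1/78)*sqrt(3666).

Continued minus principal equals -(1/78)*sqrt(3666).


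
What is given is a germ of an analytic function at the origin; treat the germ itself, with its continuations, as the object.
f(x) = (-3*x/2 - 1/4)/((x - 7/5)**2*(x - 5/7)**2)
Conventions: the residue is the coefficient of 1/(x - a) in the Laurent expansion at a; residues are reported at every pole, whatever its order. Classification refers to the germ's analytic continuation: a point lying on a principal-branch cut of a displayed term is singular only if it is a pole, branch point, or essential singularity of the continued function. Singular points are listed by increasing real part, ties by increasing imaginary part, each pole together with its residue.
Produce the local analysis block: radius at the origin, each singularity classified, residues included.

Radius of convergence at 0: 5/7.
At 5/7: a pole of order 2; residue -314825/27648.
At 7/5: a pole of order 2; residue 314825/27648.

Denominator factor (x - 5/7)^2: pole of order 2 at 5/7, modulus 5/7.
Denominator factor (x - 7/5)^2: pole of order 2 at 7/5, modulus 7/5.
The radius of convergence is the smallest modulus among the singular points: 5/7.
At the order-2 pole 5/7 set g(x) = (x - (5/7))^2*f(x) = (-3*x/2 - 1/4)/(x - 7/5)**2.
Order-2 pole: residue = g'(a); g'(5/7) = -314825/27648, so the residue is -314825/27648.
At the order-2 pole 7/5 set g(x) = (x - (7/5))^2*f(x) = (-3*x/2 - 1/4)/(x - 5/7)**2.
Order-2 pole: residue = g'(a); g'(7/5) = 314825/27648, so the residue is 314825/27648.
List the singular points by increasing real part (a conjugate pair: the negative imaginary part first).


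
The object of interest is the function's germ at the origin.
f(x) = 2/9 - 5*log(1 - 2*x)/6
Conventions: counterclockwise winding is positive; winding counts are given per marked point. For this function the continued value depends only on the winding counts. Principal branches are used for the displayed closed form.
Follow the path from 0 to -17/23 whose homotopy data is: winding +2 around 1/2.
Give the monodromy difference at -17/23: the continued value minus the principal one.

Continued minus principal equals -(10/3)*pi*i.

The rational part is single-valued and drops out of the difference; each branch term changes only by its own monodromy.
(-5/6)*log(1 - x/(1/2)): each positive loop around 1/2 adds 2*pi*i to the log, so winding +2 contributes (-5/6)*(2)*2*pi*i = -(10/3)*pi*i.
Summing the contributions at x = -17/23 gives -(10/3)*pi*i.


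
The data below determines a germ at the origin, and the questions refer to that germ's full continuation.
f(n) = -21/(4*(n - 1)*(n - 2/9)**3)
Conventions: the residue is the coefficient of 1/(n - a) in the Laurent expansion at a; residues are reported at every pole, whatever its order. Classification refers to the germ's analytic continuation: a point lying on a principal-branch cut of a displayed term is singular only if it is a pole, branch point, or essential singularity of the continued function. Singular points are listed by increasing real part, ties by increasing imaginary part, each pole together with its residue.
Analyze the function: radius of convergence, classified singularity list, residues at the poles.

Denominator factor (n - 2/9)^3: pole of order 3 at 2/9, modulus 2/9.
Denominator factor (n - 1): pole of order 1 at 1, modulus 1.
The radius of convergence is the smallest modulus among the singular points: 2/9.
At the order-3 pole 2/9 set g(n) = (n - (2/9))^3*f(n) = -21/(4*(n - 1)).
Order-3 pole: residue = g''(a)/2; g''(2/9) = 2187/98, so the residue is 2187/196.
At the order-1 pole 1 set g(n) = (n - (1))*f(n) = -21/(4*(n - 2/9)**3).
Simple pole: residue = g(a) at a = 1, which is -2187/196.
List the singular points by increasing real part (a conjugate pair: the negative imaginary part first).

Radius of convergence at 0: 2/9.
At 2/9: a pole of order 3; residue 2187/196.
At 1: a pole of order 1; residue -2187/196.


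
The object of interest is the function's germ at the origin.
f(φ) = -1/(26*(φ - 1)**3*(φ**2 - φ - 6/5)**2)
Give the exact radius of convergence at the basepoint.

Denominator factor (φ - 1)^3: pole of order 3 at 1, modulus 1.
Denominator factor (φ**2 - φ - 6/5)^2: discriminant 29/5, real irrational roots 1/2 + (1/10)*sqrt(145) and 1/2 - (1/10)*sqrt(145); poles of order 2, moduli 1/2 + (1/10)*sqrt(145) and -1/2 + (1/10)*sqrt(145).
The radius of convergence is the smallest modulus among the singular points: -1/2 + (1/10)*sqrt(145).

The radius of convergence is -1/2 + (1/10)*sqrt(145).


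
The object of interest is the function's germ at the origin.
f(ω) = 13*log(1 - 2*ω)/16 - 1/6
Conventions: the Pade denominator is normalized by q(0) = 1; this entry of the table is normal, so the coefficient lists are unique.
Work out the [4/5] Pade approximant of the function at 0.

Taylor coefficients needed (expand at 0): a_0 = -1/6, a_1 = -13/8, a_2 = -13/8, a_3 = -13/6, a_4 = -13/4, a_5 = -26/5, a_6 = -26/3, a_7 = -104/7, a_8 = -26, a_9 = -416/9.
Write the denominator as Q(ω) = 1 + q1*ω + q2*ω^2 + q3*ω^3 + q4*ω^4 + q5*ω^5. Requiring Q*f - P = O(ω^10) with deg P <= 4 kills the coefficients of ω^5..ω^9 in Q*f:
  ω^5: a_5 + q1*a_4 + q2*a_3 + q3*a_2 + q4*a_1 + q5*a_0 = 0, i.e. -26/5 + (-13/4)*q1 + (-13/6)*q2 + (-13/8)*q3 + (-13/8)*q4 + (-1/6)*q5 = 0.
  ω^6: a_6 + q1*a_5 + q2*a_4 + q3*a_3 + q4*a_2 + q5*a_1 = 0, i.e. -26/3 + (-26/5)*q1 + (-13/4)*q2 + (-13/6)*q3 + (-13/8)*q4 + (-13/8)*q5 = 0.
  ω^7: a_7 + q1*a_6 + q2*a_5 + q3*a_4 + q4*a_3 + q5*a_2 = 0, i.e. -104/7 + (-26/3)*q1 + (-26/5)*q2 + (-13/4)*q3 + (-13/6)*q4 + (-13/8)*q5 = 0.
  ω^8: a_8 + q1*a_7 + q2*a_6 + q3*a_5 + q4*a_4 + q5*a_3 = 0, i.e. -26 + (-104/7)*q1 + (-26/3)*q2 + (-26/5)*q3 + (-13/4)*q4 + (-13/6)*q5 = 0.
  ω^9: a_9 + q1*a_8 + q2*a_7 + q3*a_6 + q4*a_5 + q5*a_4 = 0, i.e. -416/9 + (-26)*q1 + (-104/7)*q2 + (-26/3)*q3 + (-26/5)*q4 + (-13/4)*q5 = 0.
Solving this linear system: q1 = -452/103, q2 = 5972/927, q3 = -1088/309, q4 = 1096/2163, q5 = 416/32445.
The numerator is Q*f truncated at degree 4: P0 = a_0 = -1/6; P1 = a_1 + q1*a_0 = -2209/2472; P2 = a_2 + q1*a_1 + q2*a_0 = 98611/22248; P3 = a_3 + q1*a_2 + q2*a_1 + q3*a_0 = -1013/206; P4 = a_4 + q1*a_3 + q2*a_2 + q3*a_1 + q4*a_0 = 12343/8652.

The Pade approximant has numerator coefficients [-1/6, -2209/2472, 98611/22248, -1013/206, 12343/8652]; denominator coefficients [1, -452/103, 5972/927, -1088/309, 1096/2163, 416/32445].


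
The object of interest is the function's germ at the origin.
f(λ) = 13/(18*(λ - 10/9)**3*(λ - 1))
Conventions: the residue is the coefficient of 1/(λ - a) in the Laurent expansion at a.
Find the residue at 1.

The residue is -1053/2.

At the order-1 pole 1 set g(λ) = (λ - (1))*f(λ) = 13/(18*(λ - 10/9)**3).
Simple pole: residue = g(a) at a = 1, which is -1053/2.


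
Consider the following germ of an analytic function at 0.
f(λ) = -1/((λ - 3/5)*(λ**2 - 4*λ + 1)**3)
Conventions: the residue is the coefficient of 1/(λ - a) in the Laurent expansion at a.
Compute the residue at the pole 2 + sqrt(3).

The residue is -15625/35152 + (53305/210912)*sqrt(3).

The factor λ**2 - 4*λ + 1 splits as (λ - a)(λ - a') with a = 2 + sqrt(3), a' = 2 - sqrt(3). At the order-3 pole a set g(λ) = (λ - a)^3*f(λ) = [-1/(λ - 3/5)] / (λ - a')^3.
Order-3 pole: residue = g''(a)/2; g''(2 + sqrt(3)) = -15625/17576 + (53305/105456)*sqrt(3), so the residue is -15625/35152 + (53305/210912)*sqrt(3).


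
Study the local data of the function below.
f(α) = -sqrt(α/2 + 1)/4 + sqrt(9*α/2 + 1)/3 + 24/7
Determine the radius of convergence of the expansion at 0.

Branch term (-1/4)*sqrt(1 - α/(-2)): its argument vanishes at α = -2, a square-root branch point, modulus 2.
Branch term (1/3)*sqrt(1 - α/(-2/9)): its argument vanishes at α = -2/9, a square-root branch point, modulus 2/9.
The radius of convergence is the smallest modulus among the singular points: 2/9.

The radius of convergence is 2/9.


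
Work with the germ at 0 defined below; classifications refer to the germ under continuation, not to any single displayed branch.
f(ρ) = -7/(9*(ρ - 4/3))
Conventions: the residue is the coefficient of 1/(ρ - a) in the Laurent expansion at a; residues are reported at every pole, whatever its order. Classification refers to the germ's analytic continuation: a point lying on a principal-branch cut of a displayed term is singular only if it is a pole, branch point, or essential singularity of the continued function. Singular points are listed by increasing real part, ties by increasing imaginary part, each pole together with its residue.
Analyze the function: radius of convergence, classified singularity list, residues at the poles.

Denominator factor (ρ - 4/3): pole of order 1 at 4/3, modulus 4/3.
The radius of convergence is the smallest modulus among the singular points: 4/3.
At the order-1 pole 4/3 set g(ρ) = (ρ - (4/3))*f(ρ) = -7/9.
Simple pole: residue = g(a) at a = 4/3, which is -7/9.

Radius of convergence at 0: 4/3.
At 4/3: a pole of order 1; residue -7/9.


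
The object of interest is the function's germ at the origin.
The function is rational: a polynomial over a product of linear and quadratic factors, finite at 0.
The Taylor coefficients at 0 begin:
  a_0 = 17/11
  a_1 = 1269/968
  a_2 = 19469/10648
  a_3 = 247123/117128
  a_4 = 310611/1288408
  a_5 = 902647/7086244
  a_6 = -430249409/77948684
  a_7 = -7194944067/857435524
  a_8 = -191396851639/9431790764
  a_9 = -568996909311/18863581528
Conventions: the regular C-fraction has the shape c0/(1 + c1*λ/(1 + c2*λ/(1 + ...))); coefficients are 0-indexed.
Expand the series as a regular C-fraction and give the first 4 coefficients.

Taylor coefficients (read off): a_0 = 17/11, a_1 = 1269/968, a_2 = 19469/10648, a_3 = 247123/117128.
c0 = a_0 = 17/11. Peel one level at a time: if S = 1 + c*λ/S' with S'(0) = 1, then c is the λ-coefficient of S and S' = c*λ/(S - 1).
S_1 = c0/f = 1 + (-1269/1496)*λ + (-1037423/2238016)*λ^2 + ...; c1 = -1269/1496.
S_2 = c1*λ/(S_1 - 1) = 1 + (-1037423/1898424)*λ + (65442874/194853681)*λ^2 + ...; c2 = -1037423/1898424.
S_3 = c2*λ/(S_2 - 1) = 1 + (8900230864/14481387657)*λ + ...; c3 = 8900230864/14481387657.

The regular C-fraction coefficients are [17/11, -1269/1496, -1037423/1898424, 8900230864/14481387657].


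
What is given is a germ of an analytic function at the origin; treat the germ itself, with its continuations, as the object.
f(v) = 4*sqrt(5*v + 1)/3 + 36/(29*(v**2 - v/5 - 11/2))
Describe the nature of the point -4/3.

Denominator factors: v**2 - v/5 - 11/2 = -311/90 at v = -4/3 — none vanishes.
Branch term sqrt(1 - v/(-1/5)): argument at -4/3 is -17/3, nonzero, so -4/3 is not its branch point (a point on a principal cut is still regular for the continued germ).
So the germ continues analytically to -4/3.

The point is a regular point.


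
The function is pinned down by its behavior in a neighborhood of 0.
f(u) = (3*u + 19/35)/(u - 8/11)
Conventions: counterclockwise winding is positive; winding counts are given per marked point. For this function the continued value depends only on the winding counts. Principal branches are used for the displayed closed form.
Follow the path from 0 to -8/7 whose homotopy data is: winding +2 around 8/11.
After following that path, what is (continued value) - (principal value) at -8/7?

Continued minus principal equals 0.

The function is rational, hence single-valued: continuing it around any pole returns the same value, so the difference is 0.


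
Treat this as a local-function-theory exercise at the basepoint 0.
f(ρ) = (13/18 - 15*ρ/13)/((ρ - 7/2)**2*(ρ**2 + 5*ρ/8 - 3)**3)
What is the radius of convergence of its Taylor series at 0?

Denominator factor (ρ - 7/2)^2: pole of order 2 at 7/2, modulus 7/2.
Denominator factor (ρ**2 + 5*ρ/8 - 3)^3: discriminant 793/64, real irrational roots -5/16 + (1/16)*sqrt(793) and -5/16 - (1/16)*sqrt(793); poles of order 3, moduli -5/16 + (1/16)*sqrt(793) and 5/16 + (1/16)*sqrt(793).
The radius of convergence is the smallest modulus among the singular points: -5/16 + (1/16)*sqrt(793).

The radius of convergence is -5/16 + (1/16)*sqrt(793).


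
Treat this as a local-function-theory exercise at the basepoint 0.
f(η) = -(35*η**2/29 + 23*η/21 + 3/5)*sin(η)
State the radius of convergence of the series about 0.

The factor -sin(η) is entire and contributes no finite singular point.
The polynomial part has no poles.
No finite singular points: the Taylor series at 0 converges everywhere.

The radius of convergence is infinite.


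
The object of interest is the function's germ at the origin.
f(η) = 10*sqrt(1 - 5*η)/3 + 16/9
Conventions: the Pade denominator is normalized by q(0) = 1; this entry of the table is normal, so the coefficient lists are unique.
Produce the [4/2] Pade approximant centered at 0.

The Pade approximant has numerator coefficients [46/9, -1030/27, 4075/54, -625/24, -3125/576]; denominator coefficients [1, -35/6, 175/24].

Taylor coefficients needed (expand at 0): a_0 = 46/9, a_1 = -25/3, a_2 = -125/12, a_3 = -625/24, a_4 = -15625/192, a_5 = -109375/384, a_6 = -546875/512.
Write the denominator as Q(η) = 1 + q1*η + q2*η^2. Requiring Q*f - P = O(η^7) with deg P <= 4 kills the coefficients of η^5..η^6 in Q*f:
  η^5: a_5 + q1*a_4 + q2*a_3 = 0, i.e. -109375/384 + (-15625/192)*q1 + (-625/24)*q2 = 0.
  η^6: a_6 + q1*a_5 + q2*a_4 = 0, i.e. -546875/512 + (-109375/384)*q1 + (-15625/192)*q2 = 0.
Solving this linear system: q1 = -35/6, q2 = 175/24.
The numerator is Q*f truncated at degree 4: P0 = a_0 = 46/9; P1 = a_1 + q1*a_0 = -1030/27; P2 = a_2 + q1*a_1 + q2*a_0 = 4075/54; P3 = a_3 + q1*a_2 + q2*a_1 = -625/24; P4 = a_4 + q1*a_3 + q2*a_2 = -3125/576.


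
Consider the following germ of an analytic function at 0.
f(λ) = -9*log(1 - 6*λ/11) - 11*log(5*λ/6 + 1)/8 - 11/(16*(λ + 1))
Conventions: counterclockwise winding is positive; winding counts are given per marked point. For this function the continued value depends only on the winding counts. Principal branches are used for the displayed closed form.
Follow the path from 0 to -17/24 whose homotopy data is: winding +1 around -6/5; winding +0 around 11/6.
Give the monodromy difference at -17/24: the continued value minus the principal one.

The rational part is single-valued and drops out of the difference; each branch term changes only by its own monodromy.
(-9)*log(1 - λ/(11/6)): winding 0 around 11/6, so this term returns to its principal value, contribution 0.
(-11/8)*log(1 - λ/(-6/5)): each positive loop around -6/5 adds 2*pi*i to the log, so winding +1 contributes (-11/8)*(1)*2*pi*i = -(11/4)*pi*i.
Summing the contributions at λ = -17/24 gives -(11/4)*pi*i.

Continued minus principal equals -(11/4)*pi*i.


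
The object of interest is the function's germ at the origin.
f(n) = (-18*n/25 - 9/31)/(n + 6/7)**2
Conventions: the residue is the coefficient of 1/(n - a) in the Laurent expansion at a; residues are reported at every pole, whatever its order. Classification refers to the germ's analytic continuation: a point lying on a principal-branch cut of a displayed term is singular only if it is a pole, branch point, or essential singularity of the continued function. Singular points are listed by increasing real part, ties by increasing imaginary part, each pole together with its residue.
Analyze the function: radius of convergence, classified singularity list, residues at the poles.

Radius of convergence at 0: 6/7.
At -6/7: a pole of order 2; residue -18/25.

Denominator factor (n + 6/7)^2: pole of order 2 at -6/7, modulus 6/7.
The radius of convergence is the smallest modulus among the singular points: 6/7.
At the order-2 pole -6/7 set g(n) = (n - (-6/7))^2*f(n) = -18*n/25 - 9/31.
Order-2 pole: residue = g'(a); g'(-6/7) = -18/25, so the residue is -18/25.


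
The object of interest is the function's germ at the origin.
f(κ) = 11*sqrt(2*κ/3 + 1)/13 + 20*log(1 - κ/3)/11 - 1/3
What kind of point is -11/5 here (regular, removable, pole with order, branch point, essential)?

The point is a regular point.

There is no denominator, hence no pole anywhere.
Branch term log(1 - κ/(3)): argument at -11/5 is 26/15, nonzero, so -11/5 is not its branch point (a point on a principal cut is still regular for the continued germ).
Branch term sqrt(1 - κ/(-3/2)): argument at -11/5 is -7/15, nonzero, so -11/5 is not its branch point (a point on a principal cut is still regular for the continued germ).
So the germ continues analytically to -11/5.


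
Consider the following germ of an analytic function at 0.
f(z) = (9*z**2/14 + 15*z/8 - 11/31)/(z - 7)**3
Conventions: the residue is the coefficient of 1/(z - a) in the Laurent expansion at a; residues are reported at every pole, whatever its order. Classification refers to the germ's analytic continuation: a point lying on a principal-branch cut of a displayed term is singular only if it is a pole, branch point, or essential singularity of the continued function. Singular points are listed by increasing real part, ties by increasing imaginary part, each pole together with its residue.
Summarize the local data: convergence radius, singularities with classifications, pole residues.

Radius of convergence at 0: 7.
At 7: a pole of order 3; residue 9/14.

Denominator factor (z - 7)^3: pole of order 3 at 7, modulus 7.
The radius of convergence is the smallest modulus among the singular points: 7.
At the order-3 pole 7 set g(z) = (z - (7))^3*f(z) = 9*z**2/14 + 15*z/8 - 11/31.
Order-3 pole: residue = g''(a)/2; g''(7) = 9/7, so the residue is 9/14.


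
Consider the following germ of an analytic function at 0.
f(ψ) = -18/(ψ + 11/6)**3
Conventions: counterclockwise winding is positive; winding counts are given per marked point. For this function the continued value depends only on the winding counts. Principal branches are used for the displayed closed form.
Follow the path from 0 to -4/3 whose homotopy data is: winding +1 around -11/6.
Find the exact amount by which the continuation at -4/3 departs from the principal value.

Continued minus principal equals 0.

The function is rational, hence single-valued: continuing it around any pole returns the same value, so the difference is 0.


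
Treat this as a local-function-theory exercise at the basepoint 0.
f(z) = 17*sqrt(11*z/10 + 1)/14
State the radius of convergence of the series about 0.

The radius of convergence is 10/11.

Branch term (17/14)*sqrt(1 - z/(-10/11)): its argument vanishes at z = -10/11, a square-root branch point, modulus 10/11.
The radius of convergence is the smallest modulus among the singular points: 10/11.


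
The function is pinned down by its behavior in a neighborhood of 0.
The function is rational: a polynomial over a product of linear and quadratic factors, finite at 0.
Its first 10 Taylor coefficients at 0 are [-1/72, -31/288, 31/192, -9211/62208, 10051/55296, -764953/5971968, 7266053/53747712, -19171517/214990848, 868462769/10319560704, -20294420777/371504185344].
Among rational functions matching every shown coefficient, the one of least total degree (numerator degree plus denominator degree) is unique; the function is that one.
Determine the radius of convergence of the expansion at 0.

No rational of total degree below 8 reproduces all 10 coefficients; solving the [2/6] Pade equations on them gives f(d) = (-4*d**2 + 3*d + 3/8)/(d**2 - d/4 - 3)**3, whose expansion matches every shown term.
Denominator factor (d**2 - d/4 - 3)^3: discriminant 193/16, real irrational roots 1/8 + (1/8)*sqrt(193) and 1/8 - (1/8)*sqrt(193); poles of order 3, moduli 1/8 + (1/8)*sqrt(193) and -1/8 + (1/8)*sqrt(193).
The radius of convergence is the smallest modulus among the singular points: -1/8 + (1/8)*sqrt(193).

The radius of convergence is -1/8 + (1/8)*sqrt(193).


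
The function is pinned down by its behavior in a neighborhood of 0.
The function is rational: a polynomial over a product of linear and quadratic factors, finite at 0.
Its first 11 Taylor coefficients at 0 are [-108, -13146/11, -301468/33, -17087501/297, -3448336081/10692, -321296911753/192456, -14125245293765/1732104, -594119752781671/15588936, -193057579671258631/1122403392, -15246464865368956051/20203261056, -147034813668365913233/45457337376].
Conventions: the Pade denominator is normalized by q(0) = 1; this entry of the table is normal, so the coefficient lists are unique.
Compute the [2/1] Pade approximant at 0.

Taylor coefficients needed (read off): a_0 = -108, a_1 = -13146/11, a_2 = -301468/33, a_3 = -17087501/297.
Write the denominator as Q(δ) = 1 + q1*δ. Requiring Q*f - P = O(δ^4) with deg P <= 2 kills the coefficients of δ^3..δ^3 in Q*f:
  δ^3: a_3 + q1*a_2 = 0, i.e. -17087501/297 + (-301468/33)*q1 = 0.
Solving this linear system: q1 = -17087501/2713212.
The numerator is Q*f truncated at degree 2: P0 = a_0 = -108; P1 = a_1 + q1*a_0 = -426887049/829037; P2 = a_2 + q1*a_1 = -2667587607/1658074.

The Pade approximant has numerator coefficients [-108, -426887049/829037, -2667587607/1658074]; denominator coefficients [1, -17087501/2713212].


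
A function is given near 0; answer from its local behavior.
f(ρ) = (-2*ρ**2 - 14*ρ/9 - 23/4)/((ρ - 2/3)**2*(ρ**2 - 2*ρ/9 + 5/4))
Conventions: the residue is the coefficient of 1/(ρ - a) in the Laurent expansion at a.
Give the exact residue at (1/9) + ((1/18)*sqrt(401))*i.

The factor ρ**2 - 2*ρ/9 + 5/4 splits as (ρ - a)(ρ - a') with a = (1/9) + ((1/18)*sqrt(401))*i, a' = (1/9) - ((1/18)*sqrt(401))*i. At the order-1 pole a set g(ρ) = (ρ - a)*f(ρ) = [(-2*ρ**2 - 14*ρ/9 - 23/4)/(ρ - 2/3)**2] / (ρ - a').
Simple pole: residue = g(a) at a = (1/9) + ((1/18)*sqrt(401))*i, which is (-11664/27889) - ((627345/11183489)*sqrt(401))*i.

The residue is (-11664/27889) - ((627345/11183489)*sqrt(401))*i.


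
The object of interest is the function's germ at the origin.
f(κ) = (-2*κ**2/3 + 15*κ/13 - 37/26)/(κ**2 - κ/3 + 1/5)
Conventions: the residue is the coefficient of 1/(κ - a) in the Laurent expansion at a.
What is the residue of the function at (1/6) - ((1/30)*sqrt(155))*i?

The factor κ**2 - κ/3 + 1/5 splits as (κ - a)(κ - a') with a = (1/6) - ((1/30)*sqrt(155))*i, a' = (1/6) + ((1/30)*sqrt(155))*i. At the order-1 pole a set g(κ) = (κ - a)*f(κ) = [-2*κ**2/3 + 15*κ/13 - 37/26] / (κ - a').
Simple pole: residue = g(a) at a = (1/6) - ((1/30)*sqrt(155))*i, which is (109/234) - ((1991/18135)*sqrt(155))*i.

The residue is (109/234) - ((1991/18135)*sqrt(155))*i.


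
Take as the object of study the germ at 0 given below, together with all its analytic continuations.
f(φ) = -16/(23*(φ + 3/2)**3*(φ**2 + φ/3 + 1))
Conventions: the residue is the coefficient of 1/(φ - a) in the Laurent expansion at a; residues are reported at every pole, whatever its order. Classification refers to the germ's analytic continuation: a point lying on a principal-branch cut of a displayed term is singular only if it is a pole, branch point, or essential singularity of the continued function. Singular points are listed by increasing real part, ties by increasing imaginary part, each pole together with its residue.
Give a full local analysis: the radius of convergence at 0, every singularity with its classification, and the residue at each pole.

Radius of convergence at 0: 1.
At -3/2: a pole of order 3; residue -40192/275517.
At (-1/6) - ((1/6)*sqrt(35))*i: a pole of order 1; residue (20096/275517) + ((41984/9643095)*sqrt(35))*i.
At (-1/6) + ((1/6)*sqrt(35))*i: a pole of order 1; residue (20096/275517) - ((41984/9643095)*sqrt(35))*i.

Denominator factor (φ**2 + φ/3 + 1): discriminant -35/9, complex-conjugate roots (-1/6) + ((1/6)*sqrt(35))*i and (-1/6) - ((1/6)*sqrt(35))*i; poles of order 1, moduli 1 and 1.
Denominator factor (φ + 3/2)^3: pole of order 3 at -3/2, modulus 3/2.
The radius of convergence is the smallest modulus among the singular points: 1.
At the order-3 pole -3/2 set g(φ) = (φ - (-3/2))^3*f(φ) = -16/(23*(φ**2 + φ/3 + 1)).
Order-3 pole: residue = g''(a)/2; g''(-3/2) = -80384/275517, so the residue is -40192/275517.
The factor φ**2 + φ/3 + 1 splits as (φ - a)(φ - a') with a = (-1/6) - ((1/6)*sqrt(35))*i, a' = (-1/6) + ((1/6)*sqrt(35))*i. At the order-1 pole a set g(φ) = (φ - a)*f(φ) = [-16/(23*(φ + 3/2)**3)] / (φ - a').
Simple pole: residue = g(a) at a = (-1/6) - ((1/6)*sqrt(35))*i, which is (20096/275517) + ((41984/9643095)*sqrt(35))*i.
The factor φ**2 + φ/3 + 1 splits as (φ - a)(φ - a') with a = (-1/6) + ((1/6)*sqrt(35))*i, a' = (-1/6) - ((1/6)*sqrt(35))*i. At the order-1 pole a set g(φ) = (φ - a)*f(φ) = [-16/(23*(φ + 3/2)**3)] / (φ - a').
Simple pole: residue = g(a) at a = (-1/6) + ((1/6)*sqrt(35))*i, which is (20096/275517) - ((41984/9643095)*sqrt(35))*i.
List the singular points by increasing real part (a conjugate pair: the negative imaginary part first).


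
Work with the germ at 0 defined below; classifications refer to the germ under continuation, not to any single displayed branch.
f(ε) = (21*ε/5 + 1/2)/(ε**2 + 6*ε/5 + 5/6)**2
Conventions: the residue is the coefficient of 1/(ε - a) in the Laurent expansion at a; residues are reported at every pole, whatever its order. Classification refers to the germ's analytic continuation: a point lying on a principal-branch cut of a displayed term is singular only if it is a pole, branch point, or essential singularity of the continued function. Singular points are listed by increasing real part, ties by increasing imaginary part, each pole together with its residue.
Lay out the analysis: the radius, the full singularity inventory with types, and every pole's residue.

Radius of convergence at 0: (1/6)*sqrt(30).
At (-3/5) - ((1/30)*sqrt(426))*i: a pole of order 2; residue -((1515/20164)*sqrt(426))*i.
At (-3/5) + ((1/30)*sqrt(426))*i: a pole of order 2; residue ((1515/20164)*sqrt(426))*i.

Denominator factor (ε**2 + 6*ε/5 + 5/6)^2: discriminant -142/75, complex-conjugate roots (-3/5) + ((1/30)*sqrt(426))*i and (-3/5) - ((1/30)*sqrt(426))*i; poles of order 2, moduli (1/6)*sqrt(30) and (1/6)*sqrt(30).
The radius of convergence is the smallest modulus among the singular points: (1/6)*sqrt(30).
The factor ε**2 + 6*ε/5 + 5/6 splits as (ε - a)(ε - a') with a = (-3/5) - ((1/30)*sqrt(426))*i, a' = (-3/5) + ((1/30)*sqrt(426))*i. At the order-2 pole a set g(ε) = (ε - a)^2*f(ε) = [21*ε/5 + 1/2] / (ε - a')^2.
Order-2 pole: residue = g'(a); g'((-3/5) - ((1/30)*sqrt(426))*i) = -((1515/20164)*sqrt(426))*i, so the residue is -((1515/20164)*sqrt(426))*i.
The factor ε**2 + 6*ε/5 + 5/6 splits as (ε - a)(ε - a') with a = (-3/5) + ((1/30)*sqrt(426))*i, a' = (-3/5) - ((1/30)*sqrt(426))*i. At the order-2 pole a set g(ε) = (ε - a)^2*f(ε) = [21*ε/5 + 1/2] / (ε - a')^2.
Order-2 pole: residue = g'(a); g'((-3/5) + ((1/30)*sqrt(426))*i) = ((1515/20164)*sqrt(426))*i, so the residue is ((1515/20164)*sqrt(426))*i.
List the singular points by increasing real part (a conjugate pair: the negative imaginary part first).


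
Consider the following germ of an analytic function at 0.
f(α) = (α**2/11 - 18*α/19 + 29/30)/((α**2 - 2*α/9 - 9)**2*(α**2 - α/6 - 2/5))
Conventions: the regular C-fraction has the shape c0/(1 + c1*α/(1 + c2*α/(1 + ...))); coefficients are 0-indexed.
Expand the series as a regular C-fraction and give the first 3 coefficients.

The regular C-fraction coefficients are [-29/972, 258161/178524, 120762534886/126741819501].

Taylor coefficients (expand at 0): a_0 = -29/972, a_1 = 258161/5983632, a_2 = -735733975/7108554816.
c0 = a_0 = -29/972. Peel one level at a time: if S = 1 + c*α/S' with S'(0) = 1, then c is the α-coefficient of S and S' = c*α/(S - 1).
S_1 = c0/f = 1 + (258161/178524)*α + (-60381267443/43822375542)*α^2 + ...; c1 = 258161/178524.
S_2 = c1*α/(S_1 - 1) = 1 + (120762534886/126741819501)*α + ...; c2 = 120762534886/126741819501.


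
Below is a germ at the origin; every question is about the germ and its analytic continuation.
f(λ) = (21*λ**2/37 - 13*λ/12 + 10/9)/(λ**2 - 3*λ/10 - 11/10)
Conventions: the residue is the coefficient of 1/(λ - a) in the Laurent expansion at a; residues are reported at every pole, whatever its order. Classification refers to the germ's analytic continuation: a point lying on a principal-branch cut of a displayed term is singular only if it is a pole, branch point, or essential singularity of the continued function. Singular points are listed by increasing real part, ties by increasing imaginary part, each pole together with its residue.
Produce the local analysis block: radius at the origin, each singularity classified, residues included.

Radius of convergence at 0: -3/20 + (1/20)*sqrt(449).
At 3/20 - (1/20)*sqrt(449): a pole of order 1; residue -2027/4440 - (212917/5980680)*sqrt(449).
At 3/20 + (1/20)*sqrt(449): a pole of order 1; residue -2027/4440 + (212917/5980680)*sqrt(449).

Denominator factor (λ**2 - 3*λ/10 - 11/10): discriminant 449/100, real irrational roots 3/20 + (1/20)*sqrt(449) and 3/20 - (1/20)*sqrt(449); poles of order 1, moduli 3/20 + (1/20)*sqrt(449) and -3/20 + (1/20)*sqrt(449).
The radius of convergence is the smallest modulus among the singular points: -3/20 + (1/20)*sqrt(449).
The factor λ**2 - 3*λ/10 - 11/10 splits as (λ - a)(λ - a') with a = 3/20 - (1/20)*sqrt(449), a' = 3/20 + (1/20)*sqrt(449). At the order-1 pole a set g(λ) = (λ - a)*f(λ) = [21*λ**2/37 - 13*λ/12 + 10/9] / (λ - a').
Simple pole: residue = g(a) at a = 3/20 - (1/20)*sqrt(449), which is -2027/4440 - (212917/5980680)*sqrt(449).
The factor λ**2 - 3*λ/10 - 11/10 splits as (λ - a)(λ - a') with a = 3/20 + (1/20)*sqrt(449), a' = 3/20 - (1/20)*sqrt(449). At the order-1 pole a set g(λ) = (λ - a)*f(λ) = [21*λ**2/37 - 13*λ/12 + 10/9] / (λ - a').
Simple pole: residue = g(a) at a = 3/20 + (1/20)*sqrt(449), which is -2027/4440 + (212917/5980680)*sqrt(449).
List the singular points by increasing real part (a conjugate pair: the negative imaginary part first).


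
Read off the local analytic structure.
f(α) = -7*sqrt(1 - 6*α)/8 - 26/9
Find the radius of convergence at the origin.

The radius of convergence is 1/6.

Branch term (-7/8)*sqrt(1 - α/(1/6)): its argument vanishes at α = 1/6, a square-root branch point, modulus 1/6.
The radius of convergence is the smallest modulus among the singular points: 1/6.


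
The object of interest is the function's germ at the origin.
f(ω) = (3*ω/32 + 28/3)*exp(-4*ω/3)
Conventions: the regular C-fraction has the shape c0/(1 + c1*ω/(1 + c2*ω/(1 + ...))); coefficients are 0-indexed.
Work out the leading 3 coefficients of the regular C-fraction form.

The regular C-fraction coefficients are [28/3, 3557/2688, -6326489/9561216].

Taylor coefficients (expand at 0): a_0 = 28/3, a_1 = -3557/288, a_2 = 1765/216.
c0 = a_0 = 28/3. Peel one level at a time: if S = 1 + c*ω/S' with S'(0) = 1, then c is the ω-coefficient of S and S' = c*ω/(S - 1).
S_1 = c0/f = 1 + (3557/2688)*ω + (6326489/7225344)*ω^2 + ...; c1 = 3557/2688.
S_2 = c1*ω/(S_1 - 1) = 1 + (-6326489/9561216)*ω + ...; c2 = -6326489/9561216.


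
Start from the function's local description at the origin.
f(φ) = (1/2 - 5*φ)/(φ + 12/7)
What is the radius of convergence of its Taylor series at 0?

The radius of convergence is 12/7.

Denominator factor (φ + 12/7): pole of order 1 at -12/7, modulus 12/7.
The radius of convergence is the smallest modulus among the singular points: 12/7.


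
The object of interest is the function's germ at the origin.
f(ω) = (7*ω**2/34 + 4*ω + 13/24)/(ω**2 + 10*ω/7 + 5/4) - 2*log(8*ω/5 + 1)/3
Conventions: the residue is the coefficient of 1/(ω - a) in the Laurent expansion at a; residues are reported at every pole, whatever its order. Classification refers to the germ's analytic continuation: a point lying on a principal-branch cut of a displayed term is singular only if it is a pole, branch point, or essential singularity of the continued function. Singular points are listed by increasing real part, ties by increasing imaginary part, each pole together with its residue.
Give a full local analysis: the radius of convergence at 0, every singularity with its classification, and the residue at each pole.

Radius of convergence at 0: 5/8.
At (-5/7) - ((1/14)*sqrt(145))*i: a pole of order 1; residue (63/34) - ((1687/14790)*sqrt(145))*i.
At (-5/7) + ((1/14)*sqrt(145))*i: a pole of order 1; residue (63/34) + ((1687/14790)*sqrt(145))*i.
At -5/8: a logarithmic branch point.

Denominator factor (ω**2 + 10*ω/7 + 5/4): discriminant -145/49, complex-conjugate roots (-5/7) + ((1/14)*sqrt(145))*i and (-5/7) - ((1/14)*sqrt(145))*i; poles of order 1, moduli (1/2)*sqrt(5) and (1/2)*sqrt(5).
Branch term (-2/3)*log(1 - ω/(-5/8)): its argument vanishes at ω = -5/8, a logarithmic branch point, modulus 5/8.
The radius of convergence is the smallest modulus among the singular points: 5/8.
The branch term is analytic at (-5/7) - ((1/14)*sqrt(145))*i and contributes nothing to the residue; only the rational part matters.
The factor ω**2 + 10*ω/7 + 5/4 splits as (ω - a)(ω - a') with a = (-5/7) - ((1/14)*sqrt(145))*i, a' = (-5/7) + ((1/14)*sqrt(145))*i. At the order-1 pole a set g(ω) = (ω - a)*(rational part) = [7*ω**2/34 + 4*ω + 13/24] / (ω - a').
Simple pole: residue = g(a) at a = (-5/7) - ((1/14)*sqrt(145))*i, which is (63/34) - ((1687/14790)*sqrt(145))*i.
The branch term is analytic at (-5/7) + ((1/14)*sqrt(145))*i and contributes nothing to the residue; only the rational part matters.
The factor ω**2 + 10*ω/7 + 5/4 splits as (ω - a)(ω - a') with a = (-5/7) + ((1/14)*sqrt(145))*i, a' = (-5/7) - ((1/14)*sqrt(145))*i. At the order-1 pole a set g(ω) = (ω - a)*(rational part) = [7*ω**2/34 + 4*ω + 13/24] / (ω - a').
Simple pole: residue = g(a) at a = (-5/7) + ((1/14)*sqrt(145))*i, which is (63/34) + ((1687/14790)*sqrt(145))*i.
List the singular points by increasing real part (a conjugate pair: the negative imaginary part first).


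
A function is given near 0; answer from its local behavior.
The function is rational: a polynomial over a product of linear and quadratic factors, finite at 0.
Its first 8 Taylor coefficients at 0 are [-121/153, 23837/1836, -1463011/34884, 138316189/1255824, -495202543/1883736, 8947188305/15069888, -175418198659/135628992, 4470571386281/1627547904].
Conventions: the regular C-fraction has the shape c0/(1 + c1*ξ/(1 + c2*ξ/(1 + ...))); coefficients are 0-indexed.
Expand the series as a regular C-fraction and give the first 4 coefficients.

The regular C-fraction coefficients are [-121/153, 197/12, -592279/44916, 984265129/6650700891].

Taylor coefficients (read off): a_0 = -121/153, a_1 = 23837/1836, a_2 = -1463011/34884, a_3 = 138316189/1255824.
c0 = a_0 = -121/153. Peel one level at a time: if S = 1 + c*ξ/S' with S'(0) = 1, then c is the ξ-coefficient of S and S' = c*ξ/(S - 1).
S_1 = c0/f = 1 + (197/12)*ξ + (592279/2736)*ξ^2 + ...; c1 = 197/12.
S_2 = c1*ξ/(S_1 - 1) = 1 + (-592279/44916)*ξ + (984265129/504361764)*ξ^2 + ...; c2 = -592279/44916.
S_3 = c2*ξ/(S_2 - 1) = 1 + (984265129/6650700891)*ξ + ...; c3 = 984265129/6650700891.


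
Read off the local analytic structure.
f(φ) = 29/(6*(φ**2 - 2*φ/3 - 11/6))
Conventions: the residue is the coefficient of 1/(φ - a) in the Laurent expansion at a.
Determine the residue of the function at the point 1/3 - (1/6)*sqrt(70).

The residue is -(29/140)*sqrt(70).

The factor φ**2 - 2*φ/3 - 11/6 splits as (φ - a)(φ - a') with a = 1/3 - (1/6)*sqrt(70), a' = 1/3 + (1/6)*sqrt(70). At the order-1 pole a set g(φ) = (φ - a)*f(φ) = [29/6] / (φ - a').
Simple pole: residue = g(a) at a = 1/3 - (1/6)*sqrt(70), which is -(29/140)*sqrt(70).


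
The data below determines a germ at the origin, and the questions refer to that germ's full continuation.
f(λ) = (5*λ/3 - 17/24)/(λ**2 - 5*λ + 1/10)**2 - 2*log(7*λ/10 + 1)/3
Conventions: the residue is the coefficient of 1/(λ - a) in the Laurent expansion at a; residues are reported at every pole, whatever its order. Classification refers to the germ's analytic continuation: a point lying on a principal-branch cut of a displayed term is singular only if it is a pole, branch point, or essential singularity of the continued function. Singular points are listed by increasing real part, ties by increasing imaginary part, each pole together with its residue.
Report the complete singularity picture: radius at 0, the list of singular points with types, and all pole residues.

Denominator factor (λ**2 - 5*λ + 1/10)^2: discriminant 123/5, real irrational roots 5/2 + (1/10)*sqrt(615) and 5/2 - (1/10)*sqrt(615); poles of order 2, moduli 5/2 + (1/10)*sqrt(615) and 5/2 - (1/10)*sqrt(615).
Branch term (-2/3)*log(1 - λ/(-10/7)): its argument vanishes at λ = -10/7, a logarithmic branch point, modulus 10/7.
The radius of convergence is the smallest modulus among the singular points: 5/2 - (1/10)*sqrt(615).
The branch term is analytic at 5/2 - (1/10)*sqrt(615) and contributes nothing to the residue; only the rational part matters.
The factor λ**2 - 5*λ + 1/10 splits as (λ - a)(λ - a') with a = 5/2 - (1/10)*sqrt(615), a' = 5/2 + (1/10)*sqrt(615). At the order-2 pole a set g(λ) = (λ - a)^2*(rational part) = [5*λ/3 - 17/24] / (λ - a')^2.
Order-2 pole: residue = g'(a); g'(5/2 - (1/10)*sqrt(615)) = (415/181548)*sqrt(615), so the residue is (415/181548)*sqrt(615).
The branch term is analytic at 5/2 + (1/10)*sqrt(615) and contributes nothing to the residue; only the rational part matters.
The factor λ**2 - 5*λ + 1/10 splits as (λ - a)(λ - a') with a = 5/2 + (1/10)*sqrt(615), a' = 5/2 - (1/10)*sqrt(615). At the order-2 pole a set g(λ) = (λ - a)^2*(rational part) = [5*λ/3 - 17/24] / (λ - a')^2.
Order-2 pole: residue = g'(a); g'(5/2 + (1/10)*sqrt(615)) = -(415/181548)*sqrt(615), so the residue is -(415/181548)*sqrt(615).
List the singular points by increasing real part (a conjugate pair: the negative imaginary part first).

Radius of convergence at 0: 5/2 - (1/10)*sqrt(615).
At -10/7: a logarithmic branch point.
At 5/2 - (1/10)*sqrt(615): a pole of order 2; residue (415/181548)*sqrt(615).
At 5/2 + (1/10)*sqrt(615): a pole of order 2; residue -(415/181548)*sqrt(615).


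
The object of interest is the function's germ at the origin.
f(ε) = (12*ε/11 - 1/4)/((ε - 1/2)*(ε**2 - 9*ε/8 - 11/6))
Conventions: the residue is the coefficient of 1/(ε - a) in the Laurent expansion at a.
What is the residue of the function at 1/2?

At the order-1 pole 1/2 set g(ε) = (ε - (1/2))*f(ε) = (12*ε/11 - 1/4)/(ε**2 - 9*ε/8 - 11/6).
Simple pole: residue = g(a) at a = 1/2, which is -156/1133.

The residue is -156/1133.


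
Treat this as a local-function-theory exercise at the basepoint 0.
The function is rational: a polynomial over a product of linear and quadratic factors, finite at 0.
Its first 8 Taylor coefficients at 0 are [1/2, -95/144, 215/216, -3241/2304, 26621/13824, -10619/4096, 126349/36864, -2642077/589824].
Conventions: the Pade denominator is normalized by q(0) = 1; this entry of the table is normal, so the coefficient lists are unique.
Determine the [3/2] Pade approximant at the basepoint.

Taylor coefficients needed (read off): a_0 = 1/2, a_1 = -95/144, a_2 = 215/216, a_3 = -3241/2304, a_4 = 26621/13824, a_5 = -10619/4096.
Write the denominator as Q(z) = 1 + q1*z + q2*z^2. Requiring Q*f - P = O(z^6) with deg P <= 3 kills the coefficients of z^4..z^5 in Q*f:
  z^4: a_4 + q1*a_3 + q2*a_2 = 0, i.e. 26621/13824 + (-3241/2304)*q1 + (215/216)*q2 = 0.
  z^5: a_5 + q1*a_4 + q2*a_3 = 0, i.e. -10619/4096 + (26621/13824)*q1 + (-3241/2304)*q2 = 0.
Solving this linear system: q1 = 1751829/845854, q2 = 6714295/6766832.
The numerator is Q*f truncated at degree 3: P0 = a_0 = 1/2; P1 = a_1 + q1*a_0 = 22887779/60901488; P2 = a_2 + q1*a_1 + q2*a_0 = 2858245/22838058; P3 = a_3 + q1*a_2 + q2*a_1 = 1039/5075124.

The Pade approximant has numerator coefficients [1/2, 22887779/60901488, 2858245/22838058, 1039/5075124]; denominator coefficients [1, 1751829/845854, 6714295/6766832].
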